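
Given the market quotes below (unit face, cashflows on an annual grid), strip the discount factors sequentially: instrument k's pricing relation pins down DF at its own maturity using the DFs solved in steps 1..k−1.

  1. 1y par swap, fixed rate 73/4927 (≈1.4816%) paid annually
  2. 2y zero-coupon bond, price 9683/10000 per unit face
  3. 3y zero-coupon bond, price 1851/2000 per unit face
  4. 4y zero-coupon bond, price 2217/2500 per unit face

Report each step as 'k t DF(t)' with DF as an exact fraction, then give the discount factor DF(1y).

step 1 [1y] swap r/1=73/4927: DF=(1 − 73/4927·(0))/(1+73/4927) = 4927/5000 ≈ 0.985400
step 2 [2y] zero: DF = P = 9683/10000 ≈ 0.968300
step 3 [3y] zero: DF = P = 1851/2000 ≈ 0.925500
step 4 [4y] zero: DF = P = 2217/2500 ≈ 0.886800

1 1 4927/5000
2 2 9683/10000
3 3 1851/2000
4 4 2217/2500
DF(1y) = 4927/5000 ≈ 0.985400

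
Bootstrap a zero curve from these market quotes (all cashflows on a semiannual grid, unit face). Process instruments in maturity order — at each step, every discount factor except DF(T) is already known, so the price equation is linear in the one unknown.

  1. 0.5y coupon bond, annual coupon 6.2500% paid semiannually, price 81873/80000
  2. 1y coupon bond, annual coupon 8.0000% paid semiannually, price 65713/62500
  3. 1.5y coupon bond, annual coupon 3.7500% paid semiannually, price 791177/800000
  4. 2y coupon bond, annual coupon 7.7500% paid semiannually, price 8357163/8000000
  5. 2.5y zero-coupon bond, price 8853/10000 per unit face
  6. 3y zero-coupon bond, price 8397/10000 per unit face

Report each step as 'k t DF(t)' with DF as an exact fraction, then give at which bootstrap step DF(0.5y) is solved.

1 1/2 2481/2500
2 1 608/625
3 3/2 4673/5000
4 2 359/400
5 5/2 8853/10000
6 3 8397/10000
DF(0.5y) is solved at step 1

step 1 [0.5y] bond c/2=1/32: DF=(81873/80000 − 1/32·(0))/(1+1/32) = 2481/2500 ≈ 0.992400
step 2 [1y] bond c/2=1/25: DF=(65713/62500 − 1/25·(0.992400))/(1+1/25) = 608/625 ≈ 0.972800
step 3 [1.5y] bond c/2=3/160: DF=(791177/800000 − 3/160·(0.992400+0.972800))/(1+3/160) = 4673/5000 ≈ 0.934600
step 4 [2y] bond c/2=31/800: DF=(8357163/8000000 − 31/800·(0.992400+0.972800+0.934600))/(1+31/800) = 359/400 ≈ 0.897500
step 5 [2.5y] zero: DF = P = 8853/10000 ≈ 0.885300
step 6 [3y] zero: DF = P = 8397/10000 ≈ 0.839700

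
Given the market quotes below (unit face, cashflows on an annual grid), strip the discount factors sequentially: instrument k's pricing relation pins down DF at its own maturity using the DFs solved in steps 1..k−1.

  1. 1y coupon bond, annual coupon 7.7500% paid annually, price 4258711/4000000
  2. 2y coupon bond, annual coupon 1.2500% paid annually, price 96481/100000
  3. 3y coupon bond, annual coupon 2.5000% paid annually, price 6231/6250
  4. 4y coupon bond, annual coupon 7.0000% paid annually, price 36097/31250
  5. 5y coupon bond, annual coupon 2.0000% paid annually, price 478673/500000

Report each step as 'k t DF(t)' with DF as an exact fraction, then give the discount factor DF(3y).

1 1 9881/10000
2 2 9407/10000
3 3 1157/1250
4 4 558/625
5 5 8651/10000
DF(3y) = 1157/1250 ≈ 0.925600

step 1 [1y] bond c/1=31/400: DF=(4258711/4000000 − 31/400·(0))/(1+31/400) = 9881/10000 ≈ 0.988100
step 2 [2y] bond c/1=1/80: DF=(96481/100000 − 1/80·(0.988100))/(1+1/80) = 9407/10000 ≈ 0.940700
step 3 [3y] bond c/1=1/40: DF=(6231/6250 − 1/40·(0.988100+0.940700))/(1+1/40) = 1157/1250 ≈ 0.925600
step 4 [4y] bond c/1=7/100: DF=(36097/31250 − 7/100·(0.988100+0.940700+0.925600))/(1+7/100) = 558/625 ≈ 0.892800
step 5 [5y] bond c/1=1/50: DF=(478673/500000 − 1/50·(0.988100+0.940700+0.925600+0.892800))/(1+1/50) = 8651/10000 ≈ 0.865100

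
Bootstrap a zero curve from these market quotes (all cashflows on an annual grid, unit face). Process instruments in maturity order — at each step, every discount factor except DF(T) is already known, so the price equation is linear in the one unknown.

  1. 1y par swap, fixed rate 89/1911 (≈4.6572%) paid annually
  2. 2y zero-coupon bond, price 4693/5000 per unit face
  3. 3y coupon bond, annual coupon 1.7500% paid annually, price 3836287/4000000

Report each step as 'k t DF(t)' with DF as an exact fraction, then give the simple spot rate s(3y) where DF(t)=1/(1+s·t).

1 1 1911/2000
2 2 4693/5000
3 3 91/100
s(3y) = (1/(91/100) − 1)/(3) = 3/91 ≈ 3.2967%

step 1 [1y] swap r/1=89/1911: DF=(1 − 89/1911·(0))/(1+89/1911) = 1911/2000 ≈ 0.955500
step 2 [2y] zero: DF = P = 4693/5000 ≈ 0.938600
step 3 [3y] bond c/1=7/400: DF=(3836287/4000000 − 7/400·(0.955500+0.938600))/(1+7/400) = 91/100 ≈ 0.910000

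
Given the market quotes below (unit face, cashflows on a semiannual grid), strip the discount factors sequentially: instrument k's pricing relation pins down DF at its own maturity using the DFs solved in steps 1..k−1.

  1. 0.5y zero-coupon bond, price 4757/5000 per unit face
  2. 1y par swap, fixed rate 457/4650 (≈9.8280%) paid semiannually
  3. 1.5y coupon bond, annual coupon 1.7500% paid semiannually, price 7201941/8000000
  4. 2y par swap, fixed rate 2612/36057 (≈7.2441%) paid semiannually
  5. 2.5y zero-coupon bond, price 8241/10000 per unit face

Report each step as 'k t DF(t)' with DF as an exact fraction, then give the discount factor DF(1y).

step 1 [0.5y] zero: DF = P = 4757/5000 ≈ 0.951400
step 2 [1y] swap r/2=457/9300: DF=(1 − 457/9300·(0.951400))/(1+457/9300) = 4543/5000 ≈ 0.908600
step 3 [1.5y] bond c/2=7/800: DF=(7201941/8000000 − 7/800·(0.951400+0.908600))/(1+7/800) = 8763/10000 ≈ 0.876300
step 4 [2y] swap r/2=1306/36057: DF=(1 − 1306/36057·(0.951400+0.908600+0.876300))/(1+1306/36057) = 4347/5000 ≈ 0.869400
step 5 [2.5y] zero: DF = P = 8241/10000 ≈ 0.824100

1 1/2 4757/5000
2 1 4543/5000
3 3/2 8763/10000
4 2 4347/5000
5 5/2 8241/10000
DF(1y) = 4543/5000 ≈ 0.908600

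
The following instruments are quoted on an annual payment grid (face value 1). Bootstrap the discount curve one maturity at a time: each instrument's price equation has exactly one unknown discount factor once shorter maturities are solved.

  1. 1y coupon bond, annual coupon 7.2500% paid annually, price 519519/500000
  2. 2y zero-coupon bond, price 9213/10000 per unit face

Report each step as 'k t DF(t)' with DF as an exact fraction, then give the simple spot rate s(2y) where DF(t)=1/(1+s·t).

step 1 [1y] bond c/1=29/400: DF=(519519/500000 − 29/400·(0))/(1+29/400) = 1211/1250 ≈ 0.968800
step 2 [2y] zero: DF = P = 9213/10000 ≈ 0.921300

1 1 1211/1250
2 2 9213/10000
s(2y) = (1/(9213/10000) − 1)/(2) = 787/18426 ≈ 4.2711%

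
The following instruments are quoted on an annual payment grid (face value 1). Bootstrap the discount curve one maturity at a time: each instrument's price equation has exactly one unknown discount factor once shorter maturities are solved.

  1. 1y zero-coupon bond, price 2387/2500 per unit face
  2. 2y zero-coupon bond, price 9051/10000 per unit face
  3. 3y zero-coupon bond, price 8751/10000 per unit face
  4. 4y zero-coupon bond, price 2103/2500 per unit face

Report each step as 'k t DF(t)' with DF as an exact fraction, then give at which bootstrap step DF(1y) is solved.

1 1 2387/2500
2 2 9051/10000
3 3 8751/10000
4 4 2103/2500
DF(1y) is solved at step 1

step 1 [1y] zero: DF = P = 2387/2500 ≈ 0.954800
step 2 [2y] zero: DF = P = 9051/10000 ≈ 0.905100
step 3 [3y] zero: DF = P = 8751/10000 ≈ 0.875100
step 4 [4y] zero: DF = P = 2103/2500 ≈ 0.841200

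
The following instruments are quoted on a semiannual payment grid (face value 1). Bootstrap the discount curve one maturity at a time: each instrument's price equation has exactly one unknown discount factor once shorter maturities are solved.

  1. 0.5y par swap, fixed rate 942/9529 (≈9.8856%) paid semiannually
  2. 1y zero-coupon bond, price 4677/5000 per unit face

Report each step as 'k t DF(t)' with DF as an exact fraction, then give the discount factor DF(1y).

1 1/2 9529/10000
2 1 4677/5000
DF(1y) = 4677/5000 ≈ 0.935400

step 1 [0.5y] swap r/2=471/9529: DF=(1 − 471/9529·(0))/(1+471/9529) = 9529/10000 ≈ 0.952900
step 2 [1y] zero: DF = P = 4677/5000 ≈ 0.935400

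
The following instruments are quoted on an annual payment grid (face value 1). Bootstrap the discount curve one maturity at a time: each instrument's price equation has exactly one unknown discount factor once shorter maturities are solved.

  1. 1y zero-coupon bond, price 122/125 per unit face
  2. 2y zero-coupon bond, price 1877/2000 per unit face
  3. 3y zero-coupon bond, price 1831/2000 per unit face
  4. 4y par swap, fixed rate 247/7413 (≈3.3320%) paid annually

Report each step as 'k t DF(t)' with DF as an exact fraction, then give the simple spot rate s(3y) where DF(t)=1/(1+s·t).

1 1 122/125
2 2 1877/2000
3 3 1831/2000
4 4 1753/2000
s(3y) = (1/(1831/2000) − 1)/(3) = 169/5493 ≈ 3.0766%

step 1 [1y] zero: DF = P = 122/125 ≈ 0.976000
step 2 [2y] zero: DF = P = 1877/2000 ≈ 0.938500
step 3 [3y] zero: DF = P = 1831/2000 ≈ 0.915500
step 4 [4y] swap r/1=247/7413: DF=(1 − 247/7413·(0.976000+0.938500+0.915500))/(1+247/7413) = 1753/2000 ≈ 0.876500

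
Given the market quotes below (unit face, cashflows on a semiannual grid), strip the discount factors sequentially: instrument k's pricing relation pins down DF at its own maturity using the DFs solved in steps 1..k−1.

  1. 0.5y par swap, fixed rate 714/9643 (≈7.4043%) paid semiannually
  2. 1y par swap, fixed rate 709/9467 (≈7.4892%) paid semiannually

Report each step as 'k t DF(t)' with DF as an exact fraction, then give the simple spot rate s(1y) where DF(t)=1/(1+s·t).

1 1/2 9643/10000
2 1 9291/10000
s(1y) = (1/(9291/10000) − 1)/(1) = 709/9291 ≈ 7.6310%

step 1 [0.5y] swap r/2=357/9643: DF=(1 − 357/9643·(0))/(1+357/9643) = 9643/10000 ≈ 0.964300
step 2 [1y] swap r/2=709/18934: DF=(1 − 709/18934·(0.964300))/(1+709/18934) = 9291/10000 ≈ 0.929100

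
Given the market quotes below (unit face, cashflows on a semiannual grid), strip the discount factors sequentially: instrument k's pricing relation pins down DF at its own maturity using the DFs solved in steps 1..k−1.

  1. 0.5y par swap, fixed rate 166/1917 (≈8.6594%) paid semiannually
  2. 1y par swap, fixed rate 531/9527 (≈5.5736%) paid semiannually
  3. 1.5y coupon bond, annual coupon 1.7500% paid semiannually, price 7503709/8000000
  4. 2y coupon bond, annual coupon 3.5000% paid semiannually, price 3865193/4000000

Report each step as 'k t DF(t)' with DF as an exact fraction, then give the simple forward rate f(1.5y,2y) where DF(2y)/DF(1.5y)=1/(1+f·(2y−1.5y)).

step 1 [0.5y] swap r/2=83/1917: DF=(1 − 83/1917·(0))/(1+83/1917) = 1917/2000 ≈ 0.958500
step 2 [1y] swap r/2=531/19054: DF=(1 − 531/19054·(0.958500))/(1+531/19054) = 9469/10000 ≈ 0.946900
step 3 [1.5y] bond c/2=7/800: DF=(7503709/8000000 − 7/800·(0.958500+0.946900))/(1+7/800) = 9133/10000 ≈ 0.913300
step 4 [2y] bond c/2=7/400: DF=(3865193/4000000 − 7/400·(0.958500+0.946900+0.913300))/(1+7/400) = 2253/2500 ≈ 0.901200

1 1/2 1917/2000
2 1 9469/10000
3 3/2 9133/10000
4 2 2253/2500
f(1.5y,2y) = ((9133/10000)/(2253/2500) − 1)/(1/2) = 121/4506 ≈ 2.6853%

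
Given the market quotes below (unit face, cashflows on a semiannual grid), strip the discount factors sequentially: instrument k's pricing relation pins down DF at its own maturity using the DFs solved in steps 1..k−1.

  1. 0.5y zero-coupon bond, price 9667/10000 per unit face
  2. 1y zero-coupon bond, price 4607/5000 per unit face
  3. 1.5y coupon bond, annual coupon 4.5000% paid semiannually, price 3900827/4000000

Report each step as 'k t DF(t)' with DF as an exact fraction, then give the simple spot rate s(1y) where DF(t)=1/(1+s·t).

step 1 [0.5y] zero: DF = P = 9667/10000 ≈ 0.966700
step 2 [1y] zero: DF = P = 4607/5000 ≈ 0.921400
step 3 [1.5y] bond c/2=9/400: DF=(3900827/4000000 − 9/400·(0.966700+0.921400))/(1+9/400) = 4561/5000 ≈ 0.912200

1 1/2 9667/10000
2 1 4607/5000
3 3/2 4561/5000
s(1y) = (1/(4607/5000) − 1)/(1) = 393/4607 ≈ 8.5305%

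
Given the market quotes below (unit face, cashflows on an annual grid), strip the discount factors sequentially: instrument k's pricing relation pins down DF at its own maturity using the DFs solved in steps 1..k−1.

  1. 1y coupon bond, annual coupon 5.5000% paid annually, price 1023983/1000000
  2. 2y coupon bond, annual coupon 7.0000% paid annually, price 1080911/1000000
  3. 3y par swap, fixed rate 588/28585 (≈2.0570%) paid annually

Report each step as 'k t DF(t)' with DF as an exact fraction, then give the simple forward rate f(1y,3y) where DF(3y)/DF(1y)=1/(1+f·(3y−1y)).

step 1 [1y] bond c/1=11/200: DF=(1023983/1000000 − 11/200·(0))/(1+11/200) = 4853/5000 ≈ 0.970600
step 2 [2y] bond c/1=7/100: DF=(1080911/1000000 − 7/100·(0.970600))/(1+7/100) = 9467/10000 ≈ 0.946700
step 3 [3y] swap r/1=588/28585: DF=(1 − 588/28585·(0.970600+0.946700))/(1+588/28585) = 2353/2500 ≈ 0.941200

1 1 4853/5000
2 2 9467/10000
3 3 2353/2500
f(1y,3y) = ((4853/5000)/(2353/2500) − 1)/(2) = 147/9412 ≈ 1.5618%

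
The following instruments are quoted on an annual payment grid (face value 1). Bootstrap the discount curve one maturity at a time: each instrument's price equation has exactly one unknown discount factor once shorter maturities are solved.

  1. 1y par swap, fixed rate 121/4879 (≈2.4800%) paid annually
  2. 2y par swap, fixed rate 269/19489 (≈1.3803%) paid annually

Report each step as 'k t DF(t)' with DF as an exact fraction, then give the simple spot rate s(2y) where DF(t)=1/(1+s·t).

step 1 [1y] swap r/1=121/4879: DF=(1 − 121/4879·(0))/(1+121/4879) = 4879/5000 ≈ 0.975800
step 2 [2y] swap r/1=269/19489: DF=(1 − 269/19489·(0.975800))/(1+269/19489) = 9731/10000 ≈ 0.973100

1 1 4879/5000
2 2 9731/10000
s(2y) = (1/(9731/10000) − 1)/(2) = 269/19462 ≈ 1.3822%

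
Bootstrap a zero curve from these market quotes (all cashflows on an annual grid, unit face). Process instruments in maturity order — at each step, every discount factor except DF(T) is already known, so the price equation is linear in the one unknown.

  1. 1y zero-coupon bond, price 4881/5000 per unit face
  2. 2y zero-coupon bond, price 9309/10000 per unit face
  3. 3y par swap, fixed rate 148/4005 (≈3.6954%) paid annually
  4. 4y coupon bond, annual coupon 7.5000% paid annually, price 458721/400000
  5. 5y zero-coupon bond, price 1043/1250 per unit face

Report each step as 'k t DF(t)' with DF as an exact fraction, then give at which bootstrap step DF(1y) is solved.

1 1 4881/5000
2 2 9309/10000
3 3 2241/2500
4 4 1089/1250
5 5 1043/1250
DF(1y) is solved at step 1

step 1 [1y] zero: DF = P = 4881/5000 ≈ 0.976200
step 2 [2y] zero: DF = P = 9309/10000 ≈ 0.930900
step 3 [3y] swap r/1=148/4005: DF=(1 − 148/4005·(0.976200+0.930900))/(1+148/4005) = 2241/2500 ≈ 0.896400
step 4 [4y] bond c/1=3/40: DF=(458721/400000 − 3/40·(0.976200+0.930900+0.896400))/(1+3/40) = 1089/1250 ≈ 0.871200
step 5 [5y] zero: DF = P = 1043/1250 ≈ 0.834400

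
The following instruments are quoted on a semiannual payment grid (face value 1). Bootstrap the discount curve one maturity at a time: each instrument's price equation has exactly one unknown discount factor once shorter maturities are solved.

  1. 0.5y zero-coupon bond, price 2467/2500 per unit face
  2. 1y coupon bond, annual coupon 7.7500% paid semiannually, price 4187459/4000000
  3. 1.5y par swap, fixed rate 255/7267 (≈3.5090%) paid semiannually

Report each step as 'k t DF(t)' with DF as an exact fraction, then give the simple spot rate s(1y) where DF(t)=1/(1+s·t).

1 1/2 2467/2500
2 1 971/1000
3 3/2 949/1000
s(1y) = (1/(971/1000) − 1)/(1) = 29/971 ≈ 2.9866%

step 1 [0.5y] zero: DF = P = 2467/2500 ≈ 0.986800
step 2 [1y] bond c/2=31/800: DF=(4187459/4000000 − 31/800·(0.986800))/(1+31/800) = 971/1000 ≈ 0.971000
step 3 [1.5y] swap r/2=255/14534: DF=(1 − 255/14534·(0.986800+0.971000))/(1+255/14534) = 949/1000 ≈ 0.949000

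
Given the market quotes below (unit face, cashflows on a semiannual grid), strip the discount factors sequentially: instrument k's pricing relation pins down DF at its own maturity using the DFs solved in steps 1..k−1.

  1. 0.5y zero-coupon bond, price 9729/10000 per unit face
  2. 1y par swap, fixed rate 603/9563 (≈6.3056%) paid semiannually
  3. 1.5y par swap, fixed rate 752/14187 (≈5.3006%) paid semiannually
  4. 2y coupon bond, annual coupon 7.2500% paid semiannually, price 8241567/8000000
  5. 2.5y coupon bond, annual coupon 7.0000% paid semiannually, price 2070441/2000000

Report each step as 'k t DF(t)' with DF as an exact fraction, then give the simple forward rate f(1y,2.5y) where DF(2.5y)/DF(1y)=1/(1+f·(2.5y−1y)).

1 1/2 9729/10000
2 1 9397/10000
3 3/2 578/625
4 2 8949/10000
5 5/2 437/500
f(1y,2.5y) = ((9397/10000)/(437/500) − 1)/(3/2) = 219/4370 ≈ 5.0114%

step 1 [0.5y] zero: DF = P = 9729/10000 ≈ 0.972900
step 2 [1y] swap r/2=603/19126: DF=(1 − 603/19126·(0.972900))/(1+603/19126) = 9397/10000 ≈ 0.939700
step 3 [1.5y] swap r/2=376/14187: DF=(1 − 376/14187·(0.972900+0.939700))/(1+376/14187) = 578/625 ≈ 0.924800
step 4 [2y] bond c/2=29/800: DF=(8241567/8000000 − 29/800·(0.972900+0.939700+0.924800))/(1+29/800) = 8949/10000 ≈ 0.894900
step 5 [2.5y] bond c/2=7/200: DF=(2070441/2000000 − 7/200·(0.972900+0.939700+0.924800+0.894900))/(1+7/200) = 437/500 ≈ 0.874000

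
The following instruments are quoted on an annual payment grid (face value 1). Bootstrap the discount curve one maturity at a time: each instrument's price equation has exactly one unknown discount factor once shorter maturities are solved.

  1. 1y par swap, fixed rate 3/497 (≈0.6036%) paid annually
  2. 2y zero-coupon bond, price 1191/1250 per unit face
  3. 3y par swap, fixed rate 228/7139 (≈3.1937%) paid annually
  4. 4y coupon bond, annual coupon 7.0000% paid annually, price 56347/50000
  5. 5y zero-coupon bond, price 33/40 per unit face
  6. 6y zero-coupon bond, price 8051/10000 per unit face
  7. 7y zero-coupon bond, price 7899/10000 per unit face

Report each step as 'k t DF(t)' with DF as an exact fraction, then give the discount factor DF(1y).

step 1 [1y] swap r/1=3/497: DF=(1 − 3/497·(0))/(1+3/497) = 497/500 ≈ 0.994000
step 2 [2y] zero: DF = P = 1191/1250 ≈ 0.952800
step 3 [3y] swap r/1=228/7139: DF=(1 − 228/7139·(0.994000+0.952800))/(1+228/7139) = 568/625 ≈ 0.908800
step 4 [4y] bond c/1=7/100: DF=(56347/50000 − 7/100·(0.994000+0.952800+0.908800))/(1+7/100) = 1083/1250 ≈ 0.866400
step 5 [5y] zero: DF = P = 33/40 ≈ 0.825000
step 6 [6y] zero: DF = P = 8051/10000 ≈ 0.805100
step 7 [7y] zero: DF = P = 7899/10000 ≈ 0.789900

1 1 497/500
2 2 1191/1250
3 3 568/625
4 4 1083/1250
5 5 33/40
6 6 8051/10000
7 7 7899/10000
DF(1y) = 497/500 ≈ 0.994000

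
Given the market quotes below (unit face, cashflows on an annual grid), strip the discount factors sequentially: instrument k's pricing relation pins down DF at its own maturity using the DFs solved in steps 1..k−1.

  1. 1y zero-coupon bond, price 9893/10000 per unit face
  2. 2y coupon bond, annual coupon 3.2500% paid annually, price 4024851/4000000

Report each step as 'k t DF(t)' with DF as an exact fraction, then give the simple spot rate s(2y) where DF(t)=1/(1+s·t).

step 1 [1y] zero: DF = P = 9893/10000 ≈ 0.989300
step 2 [2y] bond c/1=13/400: DF=(4024851/4000000 − 13/400·(0.989300))/(1+13/400) = 4717/5000 ≈ 0.943400

1 1 9893/10000
2 2 4717/5000
s(2y) = (1/(4717/5000) − 1)/(2) = 283/9434 ≈ 2.9998%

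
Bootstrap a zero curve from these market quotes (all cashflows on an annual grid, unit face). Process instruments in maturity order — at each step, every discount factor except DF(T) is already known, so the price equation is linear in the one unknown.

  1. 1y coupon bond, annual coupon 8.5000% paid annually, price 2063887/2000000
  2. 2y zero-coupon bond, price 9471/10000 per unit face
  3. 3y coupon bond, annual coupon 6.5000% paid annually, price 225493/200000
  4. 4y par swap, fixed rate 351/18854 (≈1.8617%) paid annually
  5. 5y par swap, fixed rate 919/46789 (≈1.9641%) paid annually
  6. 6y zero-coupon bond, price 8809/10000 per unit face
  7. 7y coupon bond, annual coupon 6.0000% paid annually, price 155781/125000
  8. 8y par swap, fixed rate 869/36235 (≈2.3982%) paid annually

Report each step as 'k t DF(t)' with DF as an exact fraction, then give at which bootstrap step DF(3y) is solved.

1 1 9511/10000
2 2 9471/10000
3 3 2357/2500
4 4 4649/5000
5 5 9081/10000
6 6 8809/10000
7 7 861/1000
8 8 4131/5000
DF(3y) is solved at step 3

step 1 [1y] bond c/1=17/200: DF=(2063887/2000000 − 17/200·(0))/(1+17/200) = 9511/10000 ≈ 0.951100
step 2 [2y] zero: DF = P = 9471/10000 ≈ 0.947100
step 3 [3y] bond c/1=13/200: DF=(225493/200000 − 13/200·(0.951100+0.947100))/(1+13/200) = 2357/2500 ≈ 0.942800
step 4 [4y] swap r/1=351/18854: DF=(1 − 351/18854·(0.951100+0.947100+0.942800))/(1+351/18854) = 4649/5000 ≈ 0.929800
step 5 [5y] swap r/1=919/46789: DF=(1 − 919/46789·(0.951100+0.947100+0.942800+0.929800))/(1+919/46789) = 9081/10000 ≈ 0.908100
step 6 [6y] zero: DF = P = 8809/10000 ≈ 0.880900
step 7 [7y] bond c/1=3/50: DF=(155781/125000 − 3/50·(0.951100+0.947100+0.942800+0.929800+0.908100+0.880900))/(1+3/50) = 861/1000 ≈ 0.861000
step 8 [8y] swap r/1=869/36235: DF=(1 − 869/36235·(0.951100+0.947100+0.942800+0.929800+0.908100+0.880900+0.861000))/(1+869/36235) = 4131/5000 ≈ 0.826200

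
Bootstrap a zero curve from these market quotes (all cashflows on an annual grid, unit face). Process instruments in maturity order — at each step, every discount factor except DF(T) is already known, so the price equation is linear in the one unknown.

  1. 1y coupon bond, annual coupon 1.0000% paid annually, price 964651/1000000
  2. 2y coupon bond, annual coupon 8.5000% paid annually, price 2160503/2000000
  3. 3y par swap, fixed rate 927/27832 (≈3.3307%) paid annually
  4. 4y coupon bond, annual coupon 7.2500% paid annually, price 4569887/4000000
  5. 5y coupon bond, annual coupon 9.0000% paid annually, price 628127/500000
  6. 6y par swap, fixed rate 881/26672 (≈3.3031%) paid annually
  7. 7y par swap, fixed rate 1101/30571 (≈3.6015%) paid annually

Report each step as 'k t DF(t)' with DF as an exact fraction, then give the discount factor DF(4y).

step 1 [1y] bond c/1=1/100: DF=(964651/1000000 − 1/100·(0))/(1+1/100) = 9551/10000 ≈ 0.955100
step 2 [2y] bond c/1=17/200: DF=(2160503/2000000 − 17/200·(0.955100))/(1+17/200) = 1151/1250 ≈ 0.920800
step 3 [3y] swap r/1=927/27832: DF=(1 − 927/27832·(0.955100+0.920800))/(1+927/27832) = 9073/10000 ≈ 0.907300
step 4 [4y] bond c/1=29/400: DF=(4569887/4000000 − 29/400·(0.955100+0.920800+0.907300))/(1+29/400) = 8771/10000 ≈ 0.877100
step 5 [5y] bond c/1=9/100: DF=(628127/500000 − 9/100·(0.955100+0.920800+0.907300+0.877100))/(1+9/100) = 8503/10000 ≈ 0.850300
step 6 [6y] swap r/1=881/26672: DF=(1 − 881/26672·(0.955100+0.920800+0.907300+0.877100+0.850300))/(1+881/26672) = 4119/5000 ≈ 0.823800
step 7 [7y] swap r/1=1101/30571: DF=(1 − 1101/30571·(0.955100+0.920800+0.907300+0.877100+0.850300+0.823800))/(1+1101/30571) = 3899/5000 ≈ 0.779800

1 1 9551/10000
2 2 1151/1250
3 3 9073/10000
4 4 8771/10000
5 5 8503/10000
6 6 4119/5000
7 7 3899/5000
DF(4y) = 8771/10000 ≈ 0.877100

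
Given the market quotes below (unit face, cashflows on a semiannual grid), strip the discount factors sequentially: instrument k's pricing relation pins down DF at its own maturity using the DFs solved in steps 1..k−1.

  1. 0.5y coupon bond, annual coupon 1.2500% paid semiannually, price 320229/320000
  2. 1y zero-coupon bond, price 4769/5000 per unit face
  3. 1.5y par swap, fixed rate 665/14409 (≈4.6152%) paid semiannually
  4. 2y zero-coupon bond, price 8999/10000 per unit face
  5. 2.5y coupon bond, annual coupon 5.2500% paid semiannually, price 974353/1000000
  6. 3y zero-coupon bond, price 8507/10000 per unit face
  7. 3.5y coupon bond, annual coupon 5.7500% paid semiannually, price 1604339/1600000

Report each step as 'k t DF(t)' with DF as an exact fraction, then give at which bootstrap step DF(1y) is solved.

step 1 [0.5y] bond c/2=1/160: DF=(320229/320000 − 1/160·(0))/(1+1/160) = 1989/2000 ≈ 0.994500
step 2 [1y] zero: DF = P = 4769/5000 ≈ 0.953800
step 3 [1.5y] swap r/2=665/28818: DF=(1 − 665/28818·(0.994500+0.953800))/(1+665/28818) = 1867/2000 ≈ 0.933500
step 4 [2y] zero: DF = P = 8999/10000 ≈ 0.899900
step 5 [2.5y] bond c/2=21/800: DF=(974353/1000000 − 21/800·(0.994500+0.953800+0.933500+0.899900))/(1+21/800) = 8527/10000 ≈ 0.852700
step 6 [3y] zero: DF = P = 8507/10000 ≈ 0.850700
step 7 [3.5y] bond c/2=23/800: DF=(1604339/1600000 − 23/800·(0.994500+0.953800+0.933500+0.899900+0.852700+0.850700))/(1+23/800) = 4107/5000 ≈ 0.821400

1 1/2 1989/2000
2 1 4769/5000
3 3/2 1867/2000
4 2 8999/10000
5 5/2 8527/10000
6 3 8507/10000
7 7/2 4107/5000
DF(1y) is solved at step 2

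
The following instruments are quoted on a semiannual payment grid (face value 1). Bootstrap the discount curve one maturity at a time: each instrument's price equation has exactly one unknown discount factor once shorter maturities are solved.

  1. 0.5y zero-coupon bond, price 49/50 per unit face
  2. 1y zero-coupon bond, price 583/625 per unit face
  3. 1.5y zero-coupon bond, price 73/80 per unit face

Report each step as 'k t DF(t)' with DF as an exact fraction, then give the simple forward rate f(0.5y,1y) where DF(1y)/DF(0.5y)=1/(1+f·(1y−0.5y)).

step 1 [0.5y] zero: DF = P = 49/50 ≈ 0.980000
step 2 [1y] zero: DF = P = 583/625 ≈ 0.932800
step 3 [1.5y] zero: DF = P = 73/80 ≈ 0.912500

1 1/2 49/50
2 1 583/625
3 3/2 73/80
f(0.5y,1y) = ((49/50)/(583/625) − 1)/(1/2) = 59/583 ≈ 10.1201%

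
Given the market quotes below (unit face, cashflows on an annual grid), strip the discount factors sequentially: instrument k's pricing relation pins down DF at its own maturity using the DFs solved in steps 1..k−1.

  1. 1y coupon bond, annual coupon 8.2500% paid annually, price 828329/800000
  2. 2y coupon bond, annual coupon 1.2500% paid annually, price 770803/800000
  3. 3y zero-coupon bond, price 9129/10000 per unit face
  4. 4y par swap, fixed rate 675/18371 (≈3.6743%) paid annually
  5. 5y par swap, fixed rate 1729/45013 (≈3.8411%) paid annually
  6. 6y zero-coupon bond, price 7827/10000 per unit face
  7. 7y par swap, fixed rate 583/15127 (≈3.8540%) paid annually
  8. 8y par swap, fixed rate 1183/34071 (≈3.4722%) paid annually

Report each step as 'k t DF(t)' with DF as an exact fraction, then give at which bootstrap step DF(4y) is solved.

1 1 1913/2000
2 2 4699/5000
3 3 9129/10000
4 4 173/200
5 5 8271/10000
6 6 7827/10000
7 7 1917/2500
8 8 3817/5000
DF(4y) is solved at step 4

step 1 [1y] bond c/1=33/400: DF=(828329/800000 − 33/400·(0))/(1+33/400) = 1913/2000 ≈ 0.956500
step 2 [2y] bond c/1=1/80: DF=(770803/800000 − 1/80·(0.956500))/(1+1/80) = 4699/5000 ≈ 0.939800
step 3 [3y] zero: DF = P = 9129/10000 ≈ 0.912900
step 4 [4y] swap r/1=675/18371: DF=(1 − 675/18371·(0.956500+0.939800+0.912900))/(1+675/18371) = 173/200 ≈ 0.865000
step 5 [5y] swap r/1=1729/45013: DF=(1 − 1729/45013·(0.956500+0.939800+0.912900+0.865000))/(1+1729/45013) = 8271/10000 ≈ 0.827100
step 6 [6y] zero: DF = P = 7827/10000 ≈ 0.782700
step 7 [7y] swap r/1=583/15127: DF=(1 − 583/15127·(0.956500+0.939800+0.912900+0.865000+0.827100+0.782700))/(1+583/15127) = 1917/2500 ≈ 0.766800
step 8 [8y] swap r/1=1183/34071: DF=(1 − 1183/34071·(0.956500+0.939800+0.912900+0.865000+0.827100+0.782700+0.766800))/(1+1183/34071) = 3817/5000 ≈ 0.763400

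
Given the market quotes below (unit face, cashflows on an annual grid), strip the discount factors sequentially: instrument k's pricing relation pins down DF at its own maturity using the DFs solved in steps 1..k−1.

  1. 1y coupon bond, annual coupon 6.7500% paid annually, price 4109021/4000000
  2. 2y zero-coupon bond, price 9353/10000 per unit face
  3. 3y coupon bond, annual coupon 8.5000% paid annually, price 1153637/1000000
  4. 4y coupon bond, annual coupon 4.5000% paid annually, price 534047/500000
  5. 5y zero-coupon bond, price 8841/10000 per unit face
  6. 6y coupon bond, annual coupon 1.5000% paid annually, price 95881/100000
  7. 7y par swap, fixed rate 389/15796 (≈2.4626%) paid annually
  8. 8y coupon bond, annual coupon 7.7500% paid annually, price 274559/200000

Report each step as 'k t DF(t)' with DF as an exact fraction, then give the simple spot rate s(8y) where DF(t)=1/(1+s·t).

1 1 9623/10000
2 2 9353/10000
3 3 4573/5000
4 4 901/1000
5 5 8841/10000
6 6 8767/10000
7 7 2111/2500
8 8 2049/2500
s(8y) = (1/(2049/2500) − 1)/(8) = 451/16392 ≈ 2.7513%

step 1 [1y] bond c/1=27/400: DF=(4109021/4000000 − 27/400·(0))/(1+27/400) = 9623/10000 ≈ 0.962300
step 2 [2y] zero: DF = P = 9353/10000 ≈ 0.935300
step 3 [3y] bond c/1=17/200: DF=(1153637/1000000 − 17/200·(0.962300+0.935300))/(1+17/200) = 4573/5000 ≈ 0.914600
step 4 [4y] bond c/1=9/200: DF=(534047/500000 − 9/200·(0.962300+0.935300+0.914600))/(1+9/200) = 901/1000 ≈ 0.901000
step 5 [5y] zero: DF = P = 8841/10000 ≈ 0.884100
step 6 [6y] bond c/1=3/200: DF=(95881/100000 − 3/200·(0.962300+0.935300+0.914600+0.901000+0.884100))/(1+3/200) = 8767/10000 ≈ 0.876700
step 7 [7y] swap r/1=389/15796: DF=(1 − 389/15796·(0.962300+0.935300+0.914600+0.901000+0.884100+0.876700))/(1+389/15796) = 2111/2500 ≈ 0.844400
step 8 [8y] bond c/1=31/400: DF=(274559/200000 − 31/400·(0.962300+0.935300+0.914600+0.901000+0.884100+0.876700+0.844400))/(1+31/400) = 2049/2500 ≈ 0.819600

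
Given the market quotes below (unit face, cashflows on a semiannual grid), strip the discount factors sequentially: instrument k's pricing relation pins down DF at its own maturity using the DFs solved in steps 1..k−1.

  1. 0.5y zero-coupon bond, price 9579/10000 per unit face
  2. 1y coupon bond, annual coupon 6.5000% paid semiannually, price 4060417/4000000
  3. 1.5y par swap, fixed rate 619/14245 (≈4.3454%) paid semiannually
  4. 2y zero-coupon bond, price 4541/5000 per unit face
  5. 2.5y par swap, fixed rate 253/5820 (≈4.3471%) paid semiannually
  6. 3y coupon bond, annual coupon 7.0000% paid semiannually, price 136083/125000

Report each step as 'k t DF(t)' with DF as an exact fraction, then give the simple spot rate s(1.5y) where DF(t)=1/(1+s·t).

step 1 [0.5y] zero: DF = P = 9579/10000 ≈ 0.957900
step 2 [1y] bond c/2=13/400: DF=(4060417/4000000 − 13/400·(0.957900))/(1+13/400) = 953/1000 ≈ 0.953000
step 3 [1.5y] swap r/2=619/28490: DF=(1 − 619/28490·(0.957900+0.953000))/(1+619/28490) = 9381/10000 ≈ 0.938100
step 4 [2y] zero: DF = P = 4541/5000 ≈ 0.908200
step 5 [2.5y] swap r/2=253/11640: DF=(1 − 253/11640·(0.957900+0.953000+0.938100+0.908200))/(1+253/11640) = 2247/2500 ≈ 0.898800
step 6 [3y] bond c/2=7/200: DF=(136083/125000 − 7/200·(0.957900+0.953000+0.938100+0.908200+0.898800))/(1+7/200) = 559/625 ≈ 0.894400

1 1/2 9579/10000
2 1 953/1000
3 3/2 9381/10000
4 2 4541/5000
5 5/2 2247/2500
6 3 559/625
s(1.5y) = (1/(9381/10000) − 1)/(3/2) = 1238/28143 ≈ 4.3990%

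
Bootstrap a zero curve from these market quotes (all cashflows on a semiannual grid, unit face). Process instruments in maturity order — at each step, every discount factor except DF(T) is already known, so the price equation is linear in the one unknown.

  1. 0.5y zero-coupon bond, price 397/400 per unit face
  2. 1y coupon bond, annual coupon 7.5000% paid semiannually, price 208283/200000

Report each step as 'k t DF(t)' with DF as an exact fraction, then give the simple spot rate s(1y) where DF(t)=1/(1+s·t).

1 1/2 397/400
2 1 9679/10000
s(1y) = (1/(9679/10000) − 1)/(1) = 321/9679 ≈ 3.3165%

step 1 [0.5y] zero: DF = P = 397/400 ≈ 0.992500
step 2 [1y] bond c/2=3/80: DF=(208283/200000 − 3/80·(0.992500))/(1+3/80) = 9679/10000 ≈ 0.967900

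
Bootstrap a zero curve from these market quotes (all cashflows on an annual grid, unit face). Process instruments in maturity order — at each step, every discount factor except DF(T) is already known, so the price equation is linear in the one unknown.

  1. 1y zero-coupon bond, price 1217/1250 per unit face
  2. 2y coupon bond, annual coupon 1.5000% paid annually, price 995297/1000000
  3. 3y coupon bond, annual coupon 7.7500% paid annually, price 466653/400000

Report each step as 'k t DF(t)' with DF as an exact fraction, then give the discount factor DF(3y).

step 1 [1y] zero: DF = P = 1217/1250 ≈ 0.973600
step 2 [2y] bond c/1=3/200: DF=(995297/1000000 − 3/200·(0.973600))/(1+3/200) = 4831/5000 ≈ 0.966200
step 3 [3y] bond c/1=31/400: DF=(466653/400000 − 31/400·(0.973600+0.966200))/(1+31/400) = 1179/1250 ≈ 0.943200

1 1 1217/1250
2 2 4831/5000
3 3 1179/1250
DF(3y) = 1179/1250 ≈ 0.943200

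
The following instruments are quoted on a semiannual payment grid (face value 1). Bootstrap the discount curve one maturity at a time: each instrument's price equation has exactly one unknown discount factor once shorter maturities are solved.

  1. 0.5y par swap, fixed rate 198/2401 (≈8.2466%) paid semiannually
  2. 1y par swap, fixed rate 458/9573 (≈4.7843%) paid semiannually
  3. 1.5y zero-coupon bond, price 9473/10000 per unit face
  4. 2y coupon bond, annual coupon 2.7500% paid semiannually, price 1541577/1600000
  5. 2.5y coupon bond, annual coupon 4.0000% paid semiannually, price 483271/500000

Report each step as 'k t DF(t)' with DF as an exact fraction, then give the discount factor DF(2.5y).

1 1/2 2401/2500
2 1 4771/5000
3 3/2 9473/10000
4 2 2279/2500
5 5/2 546/625
DF(2.5y) = 546/625 ≈ 0.873600

step 1 [0.5y] swap r/2=99/2401: DF=(1 − 99/2401·(0))/(1+99/2401) = 2401/2500 ≈ 0.960400
step 2 [1y] swap r/2=229/9573: DF=(1 − 229/9573·(0.960400))/(1+229/9573) = 4771/5000 ≈ 0.954200
step 3 [1.5y] zero: DF = P = 9473/10000 ≈ 0.947300
step 4 [2y] bond c/2=11/800: DF=(1541577/1600000 − 11/800·(0.960400+0.954200+0.947300))/(1+11/800) = 2279/2500 ≈ 0.911600
step 5 [2.5y] bond c/2=1/50: DF=(483271/500000 − 1/50·(0.960400+0.954200+0.947300+0.911600))/(1+1/50) = 546/625 ≈ 0.873600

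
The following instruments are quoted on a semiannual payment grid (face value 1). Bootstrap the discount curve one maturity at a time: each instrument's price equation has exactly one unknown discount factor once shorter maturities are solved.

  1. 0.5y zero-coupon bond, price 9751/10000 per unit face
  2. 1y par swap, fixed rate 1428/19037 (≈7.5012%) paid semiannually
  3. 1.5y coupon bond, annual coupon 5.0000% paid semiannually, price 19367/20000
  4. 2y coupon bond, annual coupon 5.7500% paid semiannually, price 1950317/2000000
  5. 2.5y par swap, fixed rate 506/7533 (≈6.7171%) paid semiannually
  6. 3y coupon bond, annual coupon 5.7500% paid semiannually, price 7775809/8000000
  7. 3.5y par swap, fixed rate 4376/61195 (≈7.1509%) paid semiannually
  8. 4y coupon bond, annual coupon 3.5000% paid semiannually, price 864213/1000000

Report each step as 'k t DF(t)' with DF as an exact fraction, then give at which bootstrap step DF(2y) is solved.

1 1/2 9751/10000
2 1 4643/5000
3 3/2 8983/10000
4 2 1087/1250
5 5/2 4241/5000
6 3 1637/2000
7 7/2 1953/2500
8 4 7441/10000
DF(2y) is solved at step 4

step 1 [0.5y] zero: DF = P = 9751/10000 ≈ 0.975100
step 2 [1y] swap r/2=714/19037: DF=(1 − 714/19037·(0.975100))/(1+714/19037) = 4643/5000 ≈ 0.928600
step 3 [1.5y] bond c/2=1/40: DF=(19367/20000 − 1/40·(0.975100+0.928600))/(1+1/40) = 8983/10000 ≈ 0.898300
step 4 [2y] bond c/2=23/800: DF=(1950317/2000000 − 23/800·(0.975100+0.928600+0.898300))/(1+23/800) = 1087/1250 ≈ 0.869600
step 5 [2.5y] swap r/2=253/7533: DF=(1 − 253/7533·(0.975100+0.928600+0.898300+0.869600))/(1+253/7533) = 4241/5000 ≈ 0.848200
step 6 [3y] bond c/2=23/800: DF=(7775809/8000000 − 23/800·(0.975100+0.928600+0.898300+0.869600+0.848200))/(1+23/800) = 1637/2000 ≈ 0.818500
step 7 [3.5y] swap r/2=2188/61195: DF=(1 − 2188/61195·(0.975100+0.928600+0.898300+0.869600+0.848200+0.818500))/(1+2188/61195) = 1953/2500 ≈ 0.781200
step 8 [4y] bond c/2=7/400: DF=(864213/1000000 − 7/400·(0.975100+0.928600+0.898300+0.869600+0.848200+0.818500+0.781200))/(1+7/400) = 7441/10000 ≈ 0.744100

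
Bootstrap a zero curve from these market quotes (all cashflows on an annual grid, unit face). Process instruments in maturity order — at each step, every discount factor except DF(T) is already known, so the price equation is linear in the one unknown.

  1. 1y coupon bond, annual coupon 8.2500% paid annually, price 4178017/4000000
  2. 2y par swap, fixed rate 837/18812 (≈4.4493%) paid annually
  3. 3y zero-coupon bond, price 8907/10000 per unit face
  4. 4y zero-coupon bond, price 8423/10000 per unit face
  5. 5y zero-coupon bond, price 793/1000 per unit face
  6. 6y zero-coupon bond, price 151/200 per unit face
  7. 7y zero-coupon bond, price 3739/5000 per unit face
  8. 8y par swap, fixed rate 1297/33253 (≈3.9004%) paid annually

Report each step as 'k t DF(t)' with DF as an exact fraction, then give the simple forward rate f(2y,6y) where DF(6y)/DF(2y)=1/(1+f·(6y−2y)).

step 1 [1y] bond c/1=33/400: DF=(4178017/4000000 − 33/400·(0))/(1+33/400) = 9649/10000 ≈ 0.964900
step 2 [2y] swap r/1=837/18812: DF=(1 − 837/18812·(0.964900))/(1+837/18812) = 9163/10000 ≈ 0.916300
step 3 [3y] zero: DF = P = 8907/10000 ≈ 0.890700
step 4 [4y] zero: DF = P = 8423/10000 ≈ 0.842300
step 5 [5y] zero: DF = P = 793/1000 ≈ 0.793000
step 6 [6y] zero: DF = P = 151/200 ≈ 0.755000
step 7 [7y] zero: DF = P = 3739/5000 ≈ 0.747800
step 8 [8y] swap r/1=1297/33253: DF=(1 − 1297/33253·(0.964900+0.916300+0.890700+0.842300+0.793000+0.755000+0.747800))/(1+1297/33253) = 3703/5000 ≈ 0.740600

1 1 9649/10000
2 2 9163/10000
3 3 8907/10000
4 4 8423/10000
5 5 793/1000
6 6 151/200
7 7 3739/5000
8 8 3703/5000
f(2y,6y) = ((9163/10000)/(151/200) − 1)/(4) = 1613/30200 ≈ 5.3411%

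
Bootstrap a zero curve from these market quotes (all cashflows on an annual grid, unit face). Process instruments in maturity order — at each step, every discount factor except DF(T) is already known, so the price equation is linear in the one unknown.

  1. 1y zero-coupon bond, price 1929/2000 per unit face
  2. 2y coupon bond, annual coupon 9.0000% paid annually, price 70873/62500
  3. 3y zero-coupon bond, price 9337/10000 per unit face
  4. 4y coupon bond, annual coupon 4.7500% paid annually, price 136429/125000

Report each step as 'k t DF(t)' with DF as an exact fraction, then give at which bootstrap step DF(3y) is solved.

1 1 1929/2000
2 2 9607/10000
3 3 9337/10000
4 4 9123/10000
DF(3y) is solved at step 3

step 1 [1y] zero: DF = P = 1929/2000 ≈ 0.964500
step 2 [2y] bond c/1=9/100: DF=(70873/62500 − 9/100·(0.964500))/(1+9/100) = 9607/10000 ≈ 0.960700
step 3 [3y] zero: DF = P = 9337/10000 ≈ 0.933700
step 4 [4y] bond c/1=19/400: DF=(136429/125000 − 19/400·(0.964500+0.960700+0.933700))/(1+19/400) = 9123/10000 ≈ 0.912300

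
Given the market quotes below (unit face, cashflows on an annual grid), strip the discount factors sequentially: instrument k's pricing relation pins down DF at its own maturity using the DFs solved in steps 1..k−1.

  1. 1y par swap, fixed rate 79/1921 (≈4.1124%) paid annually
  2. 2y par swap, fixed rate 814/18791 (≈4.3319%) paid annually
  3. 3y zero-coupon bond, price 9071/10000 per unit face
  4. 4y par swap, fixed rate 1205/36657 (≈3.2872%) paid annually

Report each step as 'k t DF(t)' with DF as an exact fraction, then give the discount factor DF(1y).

step 1 [1y] swap r/1=79/1921: DF=(1 − 79/1921·(0))/(1+79/1921) = 1921/2000 ≈ 0.960500
step 2 [2y] swap r/1=814/18791: DF=(1 − 814/18791·(0.960500))/(1+814/18791) = 4593/5000 ≈ 0.918600
step 3 [3y] zero: DF = P = 9071/10000 ≈ 0.907100
step 4 [4y] swap r/1=1205/36657: DF=(1 − 1205/36657·(0.960500+0.918600+0.907100))/(1+1205/36657) = 1759/2000 ≈ 0.879500

1 1 1921/2000
2 2 4593/5000
3 3 9071/10000
4 4 1759/2000
DF(1y) = 1921/2000 ≈ 0.960500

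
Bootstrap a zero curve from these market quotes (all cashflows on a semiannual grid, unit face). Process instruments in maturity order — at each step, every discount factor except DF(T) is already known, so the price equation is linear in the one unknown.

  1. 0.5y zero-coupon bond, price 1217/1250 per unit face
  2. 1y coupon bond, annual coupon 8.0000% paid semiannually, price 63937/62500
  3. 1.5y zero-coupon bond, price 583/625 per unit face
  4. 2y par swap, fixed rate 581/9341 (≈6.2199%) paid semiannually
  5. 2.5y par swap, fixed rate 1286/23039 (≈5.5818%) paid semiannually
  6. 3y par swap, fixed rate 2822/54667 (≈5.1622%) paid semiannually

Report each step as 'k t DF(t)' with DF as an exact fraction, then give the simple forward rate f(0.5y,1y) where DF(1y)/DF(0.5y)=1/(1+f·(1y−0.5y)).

1 1/2 1217/1250
2 1 4731/5000
3 3/2 583/625
4 2 4419/5000
5 5/2 4357/5000
6 3 8589/10000
f(0.5y,1y) = ((1217/1250)/(4731/5000) − 1)/(1/2) = 274/4731 ≈ 5.7916%

step 1 [0.5y] zero: DF = P = 1217/1250 ≈ 0.973600
step 2 [1y] bond c/2=1/25: DF=(63937/62500 − 1/25·(0.973600))/(1+1/25) = 4731/5000 ≈ 0.946200
step 3 [1.5y] zero: DF = P = 583/625 ≈ 0.932800
step 4 [2y] swap r/2=581/18682: DF=(1 − 581/18682·(0.973600+0.946200+0.932800))/(1+581/18682) = 4419/5000 ≈ 0.883800
step 5 [2.5y] swap r/2=643/23039: DF=(1 − 643/23039·(0.973600+0.946200+0.932800+0.883800))/(1+643/23039) = 4357/5000 ≈ 0.871400
step 6 [3y] swap r/2=1411/54667: DF=(1 − 1411/54667·(0.973600+0.946200+0.932800+0.883800+0.871400))/(1+1411/54667) = 8589/10000 ≈ 0.858900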